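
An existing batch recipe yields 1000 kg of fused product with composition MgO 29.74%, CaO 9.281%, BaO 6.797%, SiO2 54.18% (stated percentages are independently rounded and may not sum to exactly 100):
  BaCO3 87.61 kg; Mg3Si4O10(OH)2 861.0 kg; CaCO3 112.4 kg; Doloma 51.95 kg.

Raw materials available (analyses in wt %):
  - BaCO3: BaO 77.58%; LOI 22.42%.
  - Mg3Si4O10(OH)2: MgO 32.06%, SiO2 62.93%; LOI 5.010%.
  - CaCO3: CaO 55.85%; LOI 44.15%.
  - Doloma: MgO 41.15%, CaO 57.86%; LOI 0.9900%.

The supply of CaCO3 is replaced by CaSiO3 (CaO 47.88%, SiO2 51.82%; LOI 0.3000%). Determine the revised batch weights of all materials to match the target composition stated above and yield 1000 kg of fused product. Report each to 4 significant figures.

Revised batch per 1000 kg fused product:
  BaCO3: 87.61 kg
  Mg3Si4O10(OH)2: 800.2 kg
  CaSiO3: 73.83 kg
  Doloma: 99.31 kg
Total batch = 1061 kg; LOI loss = 60.94 kg

The intermediate values appear rounded to 4 significant figures alongside each step — the whole derivation keeps exact precision from first step to last. Every reported number is rounded only once — the derived quantities are carried from the weighed amounts for 1000 kg of glass in full precision (the totals, the four compositions, the yield, ignition loss, net glass mass), exactly as shown in the question or the answer.
Target masses of each oxide per 1000 kg fused product:
  MgO: 29.74% × 1000 = 297.4 kg
  CaO: 9.281% × 1000 = 92.81 kg
  BaO: 6.797% × 1000 = 67.97 kg
  SiO2: 54.18% × 1000 = 541.8 kg
Oxide-by-oxide audit applying the batch weights above, relative to the basis at hand (target by target, the sums agree exact up to rounding of places):
  MgO: 800.2·0.3206 + 99.31·0.4115 = 297.4 kg (target 297.4 kg)
  CaO: 73.83·0.4788 + 99.31·0.5786 = 92.81 kg (target 92.81 kg)
  BaO: 87.61·0.7758 = 67.97 kg (target 67.97 kg)
  SiO2: 800.2·0.6293 + 73.83·0.5182 = 541.8 kg (target 541.8 kg)
The glass-mass cross-check: total batch − LOI = 1000 kg (summing oxide targets gives 1000 kg; with the basis standing at 1000 kg — deltas are rounding alone).
Whole-batch sum: Σ batch = 1061 kg; LOI removed, Σ of batch·LOI: 60.94 kg; glass ÷ batch gives a yield of 94.26%.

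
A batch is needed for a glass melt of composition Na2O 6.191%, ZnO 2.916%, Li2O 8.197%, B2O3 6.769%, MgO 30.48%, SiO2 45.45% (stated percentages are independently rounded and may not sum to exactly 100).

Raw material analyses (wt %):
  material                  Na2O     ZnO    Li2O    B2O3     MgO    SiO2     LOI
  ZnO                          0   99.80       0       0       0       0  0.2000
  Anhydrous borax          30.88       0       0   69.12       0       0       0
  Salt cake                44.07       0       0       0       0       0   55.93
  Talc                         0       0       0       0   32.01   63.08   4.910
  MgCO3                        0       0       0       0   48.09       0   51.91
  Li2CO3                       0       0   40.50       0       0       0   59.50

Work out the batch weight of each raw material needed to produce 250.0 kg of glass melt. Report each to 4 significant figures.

Batch per 250.0 kg glass melt:
  ZnO: 7.305 kg
  Anhydrous borax: 24.48 kg
  Salt cake: 17.97 kg
  Talc: 180.1 kg
  MgCO3: 38.55 kg
  Li2CO3: 50.60 kg
Total batch = 319.0 kg; LOI loss = 69.03 kg; yield = 78.36%

Intermediates appear (rounded to four significant digits) when written out — the whole derivation runs at exact precision from first step to last. Every reported value is rounded only once; derived quantities are re-derived at full precision (the six compositions, the totals, net glass mass, the yield, ignition loss) using the weight values on 250.0 kg of glass as they appear in the problem or answer text.
Per-oxide target masses for 250.0 kg glass melt:
  Na2O: 6.191% × 250.0 = 15.48 kg
  ZnO: 2.916% × 250.0 = 7.290 kg
  Li2O: 8.197% × 250.0 = 20.49 kg
  B2O3: 6.769% × 250.0 = 16.92 kg
  MgO: 30.48% × 250.0 = 76.20 kg
  SiO2: 45.45% × 250.0 = 113.6 kg
Balance tally, oxide-wise, on the weights just shown, per the basis as stated (oxide sums agree with the targets within answer rounding):
  Na2O: 24.48·0.3088 + 17.97·0.4407 = 15.48 kg (target 15.48 kg)
  ZnO: 7.305·0.9980 = 7.290 kg (target 7.290 kg)
  Li2O: 50.60·0.4050 = 20.49 kg (target 20.49 kg)
  B2O3: 24.48·0.6912 = 16.92 kg (target 16.92 kg)
  MgO: 180.1·0.3201 + 38.55·0.4809 = 76.19 kg (target 76.20 kg)
  SiO2: 180.1·0.6308 = 113.6 kg (target 113.6 kg)
Auditing the glass mass value: Σ batch − LOI loss = 250.0 kg (the targets, summed, come to 250.0 kg; basis as stated: 250.0 kg — any gap is answer rounding).
Adding the batch up: Σ batch = 319.0 kg; LOI loss = Σ batch·LOI = 69.03 kg; as yield: glass ÷ batch → 78.36%.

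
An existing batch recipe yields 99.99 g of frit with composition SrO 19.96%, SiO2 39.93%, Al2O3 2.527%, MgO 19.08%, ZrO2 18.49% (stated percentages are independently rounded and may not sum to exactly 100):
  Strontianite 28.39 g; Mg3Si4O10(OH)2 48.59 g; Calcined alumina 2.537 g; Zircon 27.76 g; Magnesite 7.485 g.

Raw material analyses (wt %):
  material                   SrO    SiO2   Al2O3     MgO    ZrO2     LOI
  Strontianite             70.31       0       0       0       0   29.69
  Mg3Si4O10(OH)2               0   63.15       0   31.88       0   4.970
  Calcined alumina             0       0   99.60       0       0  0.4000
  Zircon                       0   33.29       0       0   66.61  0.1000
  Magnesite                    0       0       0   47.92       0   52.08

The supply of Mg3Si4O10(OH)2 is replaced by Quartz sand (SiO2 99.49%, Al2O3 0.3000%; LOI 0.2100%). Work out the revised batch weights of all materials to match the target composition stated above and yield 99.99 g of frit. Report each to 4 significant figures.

Revised batch per 99.99 g frit:
  Strontianite: 28.39 g
  Quartz sand: 30.84 g
  Calcined alumina: 2.444 g
  Zircon: 27.76 g
  Magnesite: 39.81 g
Total batch = 129.2 g; LOI loss = 29.26 g

Every computation carries full precision through every step. Values along the way are printed rounded to four significant figures between the steps — a single rounding produces each reported result. All derived quantities are carried using the weight values for 99.99 g of glass at exact precision (the totals, ignition loss, the yield, the five compositions, glass mass), as they appear in either problem or answer.
Per-oxide target masses for 99.99 g frit:
  SrO: 19.96% × 99.99 = 19.96 g
  SiO2: 39.93% × 99.99 = 39.93 g
  Al2O3: 2.527% × 99.99 = 2.527 g
  MgO: 19.08% × 99.99 = 19.08 g
  ZrO2: 18.49% × 99.99 = 18.49 g
Balance tally, oxide-wise, with the batch weights as given, relative to the basis at hand (sum by sum, the targets are met inside rounding margins):
  SrO: 28.39·0.7031 = 19.96 g (target 19.96 g)
  SiO2: 30.84·0.9949 + 27.76·0.3329 = 39.92 g (target 39.93 g)
  Al2O3: 30.84·0.003000 + 2.444·0.9960 = 2.527 g (target 2.527 g)
  MgO: 39.81·0.4792 = 19.08 g (target 19.08 g)
  ZrO2: 27.76·0.6661 = 18.49 g (target 18.49 g)
Consistency of the glass mass: net batch after ignition = 99.98 g (targets for the oxides total 99.98 g; the stated basis being 99.99 g — any gap is answer rounding).
Whole-batch sum: Σ batch = 129.2 g; the LOI term Σ batch·LOI equals 29.26 g; yield = glass ÷ total batch = 77.36%.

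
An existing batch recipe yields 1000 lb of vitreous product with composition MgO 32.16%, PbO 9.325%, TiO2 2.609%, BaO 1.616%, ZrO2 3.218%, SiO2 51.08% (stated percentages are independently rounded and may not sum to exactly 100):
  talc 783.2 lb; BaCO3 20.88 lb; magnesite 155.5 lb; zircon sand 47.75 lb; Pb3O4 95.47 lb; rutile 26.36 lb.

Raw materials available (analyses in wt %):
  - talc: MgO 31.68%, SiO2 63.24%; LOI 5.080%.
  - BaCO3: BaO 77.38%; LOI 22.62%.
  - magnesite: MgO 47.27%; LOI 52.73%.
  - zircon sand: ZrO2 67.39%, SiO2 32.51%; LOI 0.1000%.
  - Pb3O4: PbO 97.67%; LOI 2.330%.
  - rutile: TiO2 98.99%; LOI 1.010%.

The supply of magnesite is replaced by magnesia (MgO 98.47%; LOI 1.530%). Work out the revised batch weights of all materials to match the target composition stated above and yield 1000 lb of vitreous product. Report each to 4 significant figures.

Revised batch per 1000 lb vitreous product:
  talc: 783.2 lb
  BaCO3: 20.88 lb
  magnesia: 74.63 lb
  zircon sand: 47.75 lb
  Pb3O4: 95.47 lb
  rutile: 26.36 lb
Total batch = 1048 lb; LOI loss = 48.19 lb

The intermediate values are rounded off to 4 significant figures wherever printed; full precision is held throughout — every reported number takes just one rounding. All derived quantities (totals, six oxide percentages, LOI, glass mass, the yield) are rebuilt in full float precision from the weighed amounts at 1000 lb of glass precisely as stated by the problem or answer text.
Oxide mass targets, per 1000 lb vitreous product:
  MgO: 32.16% × 1000 = 321.6 lb
  PbO: 9.325% × 1000 = 93.25 lb
  TiO2: 2.609% × 1000 = 26.09 lb
  BaO: 1.616% × 1000 = 16.16 lb
  ZrO2: 3.218% × 1000 = 32.18 lb
  SiO2: 51.08% × 1000 = 510.8 lb
Balance tally, oxide-wise, with the batch weights as given, for the quoted basis mass (sum by sum, the targets are met inside rounding margins):
  MgO: 783.2·0.3168 + 74.63·0.9847 = 321.6 lb (target 321.6 lb)
  PbO: 95.47·0.9767 = 93.25 lb (target 93.25 lb)
  TiO2: 26.36·0.9899 = 26.09 lb (target 26.09 lb)
  BaO: 20.88·0.7738 = 16.16 lb (target 16.16 lb)
  ZrO2: 47.75·0.6739 = 32.18 lb (target 32.18 lb)
  SiO2: 783.2·0.6324 + 47.75·0.3251 = 510.8 lb (target 510.8 lb)
Glass-mass sanity pass: batch total minus LOI = 1000 lb (summing oxide targets gives 1000 lb; with the basis standing at 1000 lb — differing by rounding only).
Total batch = Σ batch = 1048 lb; ignition loss, Σ(batch × LOI) = 48.19 lb; yield, glass over the total, = 95.40%.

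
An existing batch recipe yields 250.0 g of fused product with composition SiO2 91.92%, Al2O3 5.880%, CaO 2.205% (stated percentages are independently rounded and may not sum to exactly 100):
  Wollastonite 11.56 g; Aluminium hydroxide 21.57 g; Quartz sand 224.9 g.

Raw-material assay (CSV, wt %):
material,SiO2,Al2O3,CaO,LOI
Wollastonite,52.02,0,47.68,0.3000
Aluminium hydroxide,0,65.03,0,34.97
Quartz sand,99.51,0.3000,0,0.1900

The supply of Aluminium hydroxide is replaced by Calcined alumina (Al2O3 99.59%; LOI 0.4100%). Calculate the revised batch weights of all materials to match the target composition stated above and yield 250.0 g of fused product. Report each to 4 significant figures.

Revised batch per 250.0 g fused product:
  Wollastonite: 11.56 g
  Calcined alumina: 14.08 g
  Quartz sand: 224.9 g
Total batch = 250.5 g; LOI loss = 0.5197 g

All arithmetic holds full precision in every operation — intermediates appear rounded off to 4 significant figures alongside each step; each reported value includes exactly one rounding; derived quantities (yield, ignition loss, the totals, three oxide percentages, glass mass) are recomputed at exact precision from the batch weights on 250.0 g of glass precisely as stated by problem or answer.
Oxide-by-oxide targets in 250.0 g fused product:
  SiO2: 91.92% × 250.0 = 229.8 g
  Al2O3: 5.880% × 250.0 = 14.70 g
  CaO: 2.205% × 250.0 = 5.512 g
Mass-balance tally per oxide working from each reported weight, per the basis as stated (every target is met by its sum up to rounding of the answer):
  SiO2: 11.56·0.5202 + 224.9·0.9951 = 229.8 g (target 229.8 g)
  Al2O3: 14.08·0.9959 + 224.9·0.003000 = 14.70 g (target 14.70 g)
  CaO: 11.56·0.4768 = 5.512 g (target 5.512 g)
Mass balance on the glass: batch total minus LOI = 250.0 g (targets for the oxides total 250.0 g; against the stated basis, 250.0 g — gaps are rounding artifacts).
Summing the batch: Σ batch = 250.5 g; ignition loss, Σ(batch × LOI) = 0.5197 g; yield: glass divided by total = 99.79%.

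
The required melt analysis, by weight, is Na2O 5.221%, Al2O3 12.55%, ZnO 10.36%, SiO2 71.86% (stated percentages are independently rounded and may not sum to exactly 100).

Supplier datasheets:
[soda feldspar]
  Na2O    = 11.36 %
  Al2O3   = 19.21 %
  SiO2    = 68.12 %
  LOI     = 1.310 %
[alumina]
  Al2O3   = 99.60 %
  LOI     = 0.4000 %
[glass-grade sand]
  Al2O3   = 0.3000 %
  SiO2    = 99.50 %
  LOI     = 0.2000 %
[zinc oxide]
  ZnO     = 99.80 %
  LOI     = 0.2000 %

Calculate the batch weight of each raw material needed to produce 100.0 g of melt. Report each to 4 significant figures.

In-progress results are displayed rounded to four significant digits in the printout. The working math carries full float precision through the solve. Each reported value is rounded just once — derived quantities are carried in full float precision (net glass mass, the totals, the yield, ignition loss, four oxide percentages) from the batch weights at 100.0 g of glass, precisely as stated by the problem or the answer.
Oxide mass targets, per 100.0 g melt:
  Na2O: 5.221% × 100.0 = 5.221 g
  Al2O3: 12.55% × 100.0 = 12.55 g
  ZnO: 10.36% × 100.0 = 10.36 g
  SiO2: 71.86% × 100.0 = 71.86 g
Per-oxide balance check given the weights on record, under the basis named above (every target is met by its sum net of answer rounding effects):
  Na2O: 45.96·0.1136 = 5.221 g (target 5.221 g)
  Al2O3: 45.96·0.1921 + 3.613·0.9960 + 40.76·0.003000 = 12.55 g (target 12.55 g)
  ZnO: 10.38·0.9980 = 10.36 g (target 10.36 g)
  SiO2: 45.96·0.6812 + 40.76·0.9950 = 71.86 g (target 71.86 g)
Consistency of the glass mass: total charge less LOI = 99.99 g (targets for the oxides total 99.99 g; with the basis standing at 100.0 g — any gap is answer rounding).
Batch total: Σ batch = 100.7 g; loss to ignition Σ batch·LOI = 0.7188 g; yield: glass divided by total = 99.29%.

Batch per 100.0 g melt:
  soda feldspar: 45.96 g
  alumina: 3.613 g
  glass-grade sand: 40.76 g
  zinc oxide: 10.38 g
Total batch = 100.7 g; LOI loss = 0.7188 g; yield = 99.29%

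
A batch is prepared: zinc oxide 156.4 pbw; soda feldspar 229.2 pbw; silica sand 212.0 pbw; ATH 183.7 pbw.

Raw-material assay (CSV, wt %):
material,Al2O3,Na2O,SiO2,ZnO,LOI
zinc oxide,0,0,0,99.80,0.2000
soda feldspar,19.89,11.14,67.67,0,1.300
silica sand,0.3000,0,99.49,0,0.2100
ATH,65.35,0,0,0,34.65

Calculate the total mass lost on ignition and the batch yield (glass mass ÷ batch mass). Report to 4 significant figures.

LOI loss = 67.39 pbw; glass = 713.9 pbw; yield = 91.37%

Rounding to four significant figures applies to every intermediate as printed; all arithmetic runs at exact precision in every operation; each reported result takes a single rounding; all derived quantities are re-derived from the weighed amounts at 713.9 pbw of glass at exact precision (totals, glass mass, the four compositions, LOI, the yield), exactly as printed in the question or the answer.
Material-by-material LOI:
  zinc oxide: 156.4 × 0.002000 = 0.3128 pbw
  soda feldspar: 229.2 × 0.01300 = 2.980 pbw
  silica sand: 212.0 × 0.002100 = 0.4452 pbw
  ATH: 183.7 × 0.3465 = 63.65 pbw
Total LOI = 67.39 pbw
Glass = batch − LOI = 781.3 − 67.39 = 713.9 pbw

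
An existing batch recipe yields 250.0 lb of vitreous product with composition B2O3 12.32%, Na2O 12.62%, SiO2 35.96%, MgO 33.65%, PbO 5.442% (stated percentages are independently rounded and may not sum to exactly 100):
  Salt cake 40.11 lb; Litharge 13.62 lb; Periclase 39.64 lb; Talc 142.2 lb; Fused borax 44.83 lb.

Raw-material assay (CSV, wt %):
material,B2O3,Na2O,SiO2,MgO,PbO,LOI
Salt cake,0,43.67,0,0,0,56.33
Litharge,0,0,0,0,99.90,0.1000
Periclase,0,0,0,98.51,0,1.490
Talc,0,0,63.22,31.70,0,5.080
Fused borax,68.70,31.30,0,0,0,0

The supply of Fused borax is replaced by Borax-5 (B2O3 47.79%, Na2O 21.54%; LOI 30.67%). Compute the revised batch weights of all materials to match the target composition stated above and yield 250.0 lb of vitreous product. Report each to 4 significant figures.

Intermediates are shown, rounded to four significant figures, across the worked steps — the whole derivation runs at exact precision in every operation — each reported result takes a single rounding; derived quantities, including five oxide percentages, the yield, LOI, glass mass, the totals, are rebuilt starting from the weights for 250.0 lb of glass at full float precision as they appear in problem or answer.
Oxide mass targets, per 250.0 lb vitreous product:
  B2O3: 12.32% × 250.0 = 30.80 lb
  Na2O: 12.62% × 250.0 = 31.55 lb
  SiO2: 35.96% × 250.0 = 89.90 lb
  MgO: 33.65% × 250.0 = 84.12 lb
  PbO: 5.442% × 250.0 = 13.60 lb
Balance tally, oxide-wise, with the batch weights as given, on the stated basis (oxide sums agree with the targets exact up to rounding of places):
  B2O3: 64.45·0.4779 = 30.80 lb (target 30.80 lb)
  Na2O: 40.46·0.4367 + 64.45·0.2154 = 31.55 lb (target 31.55 lb)
  SiO2: 142.2·0.6322 = 89.90 lb (target 89.90 lb)
  MgO: 39.64·0.9851 + 142.2·0.3170 = 84.13 lb (target 84.12 lb)
  PbO: 13.62·0.9990 = 13.61 lb (target 13.60 lb)
Glass-mass bookkeeping: total charge less LOI = 250.0 lb (targets for the oxides total 250.0 lb; stated basis 250.0 lb — rounding explains the deltas).
Batch total: Σ batch = 300.4 lb; LOI loss = Σ batch·LOI = 50.39 lb; yield, glass over the total, = 83.23%.

Revised batch per 250.0 lb vitreous product:
  Salt cake: 40.46 lb
  Litharge: 13.62 lb
  Periclase: 39.64 lb
  Talc: 142.2 lb
  Borax-5: 64.45 lb
Total batch = 300.4 lb; LOI loss = 50.39 lb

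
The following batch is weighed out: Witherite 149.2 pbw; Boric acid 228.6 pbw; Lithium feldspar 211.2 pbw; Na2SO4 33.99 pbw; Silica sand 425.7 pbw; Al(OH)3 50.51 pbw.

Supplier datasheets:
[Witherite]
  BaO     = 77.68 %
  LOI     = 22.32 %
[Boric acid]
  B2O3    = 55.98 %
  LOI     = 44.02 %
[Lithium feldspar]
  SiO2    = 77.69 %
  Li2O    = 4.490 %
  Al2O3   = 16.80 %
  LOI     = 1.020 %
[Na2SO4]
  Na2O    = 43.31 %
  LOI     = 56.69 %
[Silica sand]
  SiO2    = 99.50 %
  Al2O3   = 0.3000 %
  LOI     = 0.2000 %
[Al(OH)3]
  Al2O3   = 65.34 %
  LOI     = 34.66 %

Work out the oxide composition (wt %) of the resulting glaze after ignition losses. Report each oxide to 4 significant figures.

Values along the way are displayed with 4-significant-digit rounding between the steps. The whole derivation holds full precision throughout — each reported result receives exactly one rounding — the derived quantities are computed using the weight values at 925.5 pbw of glass in full float precision (totals, ignition loss, net glass mass, the six compositions, yield) as set out in the question or the answer.
Delivered oxide masses:
  Na2O: 33.99·0.4331 = 14.72 pbw
  SiO2: 211.2·0.7769 + 425.7·0.9950 = 587.7 pbw
  Li2O: 211.2·0.04490 = 9.483 pbw
  B2O3: 228.6·0.5598 = 128.0 pbw
  Al2O3: 211.2·0.1680 + 425.7·0.003000 + 50.51·0.6534 = 69.76 pbw
  BaO: 149.2·0.7768 = 115.9 pbw
LOI: 149.2·0.2232 + 228.6·0.4402 + 211.2·0.01020 + 33.99·0.5669 + 425.7·0.002000 + 50.51·0.3466 = 173.7 pbw
The glass mass, total less LOI, = 1099 − 173.7 = 925.5 pbw (= Σ oxide masses)
each oxide over glass, ×100, is wt %

Glass mass = 925.5 pbw (batch 1099 − LOI 173.7).
Composition: Na2O 1.591%, SiO2 63.50%, Li2O 1.025%, B2O3 13.83%, Al2O3 7.538%, BaO 12.52%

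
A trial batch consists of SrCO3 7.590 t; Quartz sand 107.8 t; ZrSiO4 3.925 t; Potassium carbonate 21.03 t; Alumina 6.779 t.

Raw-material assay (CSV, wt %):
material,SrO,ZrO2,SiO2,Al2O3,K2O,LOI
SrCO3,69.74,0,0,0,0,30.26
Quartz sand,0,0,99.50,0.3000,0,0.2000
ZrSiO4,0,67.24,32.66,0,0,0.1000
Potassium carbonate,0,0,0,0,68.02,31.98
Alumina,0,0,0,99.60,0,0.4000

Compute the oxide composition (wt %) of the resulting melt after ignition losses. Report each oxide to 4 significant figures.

Intermediates are shown (rounded to 4 significant digits) in the printout — all arithmetic holds full float precision from first step to last; each reported result includes exactly one rounding. Derived quantities, including glass mass, five oxide percentages, totals, LOI, yield, are recomputed starting from the weights on 137.9 t of glass in full precision as set out in the question or the answer.
What the batch supplies per oxide:
  SrO: 7.590·0.6974 = 5.293 t
  ZrO2: 3.925·0.6724 = 2.639 t
  SiO2: 107.8·0.9950 + 3.925·0.3266 = 108.5 t
  Al2O3: 107.8·0.003000 + 6.779·0.9960 = 7.075 t
  K2O: 21.03·0.6802 = 14.30 t
LOI: 7.590·0.3026 + 107.8·0.002000 + 3.925·0.001000 + 21.03·0.3198 + 6.779·0.004000 = 9.269 t
Glass = total batch minus LOI = 147.1 − 9.269 = 137.9 t (= Σ oxide masses)
each wt % is 100 × oxide ÷ glass

Glass mass = 137.9 t (batch 147.1 − LOI 9.269).
Composition: SrO 3.840%, ZrO2 1.914%, SiO2 78.74%, Al2O3 5.132%, K2O 10.38%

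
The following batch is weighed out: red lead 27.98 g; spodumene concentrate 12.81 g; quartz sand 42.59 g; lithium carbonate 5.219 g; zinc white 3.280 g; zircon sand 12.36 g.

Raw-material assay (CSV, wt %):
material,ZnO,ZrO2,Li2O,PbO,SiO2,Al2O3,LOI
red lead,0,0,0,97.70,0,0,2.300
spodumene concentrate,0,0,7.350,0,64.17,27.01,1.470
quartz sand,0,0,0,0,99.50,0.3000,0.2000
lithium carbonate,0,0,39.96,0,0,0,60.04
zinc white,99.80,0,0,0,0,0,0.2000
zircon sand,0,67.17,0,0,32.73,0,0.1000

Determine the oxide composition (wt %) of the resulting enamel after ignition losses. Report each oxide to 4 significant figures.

Every computation maintains full float precision at every stage — the intermediate values are shown, rounded to 4 significant figures, between the steps; a single rounding yields every reported figure; all derived quantities are rebuilt using the weight values for 100.2 g of glass at full float precision (net glass mass, the yield, six oxide percentages, ignition loss, totals) exactly as shown in either problem or answer.
Oxide-by-oxide delivered mass:
  ZnO: 3.280·0.9980 = 3.273 g
  ZrO2: 12.36·0.6717 = 8.302 g
  Li2O: 12.81·0.07350 + 5.219·0.3996 = 3.027 g
  PbO: 27.98·0.9770 = 27.34 g
  SiO2: 12.81·0.6417 + 42.59·0.9950 + 12.36·0.3273 = 54.64 g
  Al2O3: 12.81·0.2701 + 42.59·0.003000 = 3.588 g
LOI: 27.98·0.02300 + 12.81·0.01470 + 42.59·0.002000 + 5.219·0.6004 + 3.280·0.002000 + 12.36·0.001000 = 4.069 g
Resulting glass, batch − LOI: 104.2 − 4.069 = 100.2 g (the oxide masses sum to this)
wt % = oxide mass / glass mass × 100

Glass mass = 100.2 g (batch 104.2 − LOI 4.069).
Composition: ZnO 3.268%, ZrO2 8.288%, Li2O 3.022%, PbO 27.29%, SiO2 54.55%, Al2O3 3.582%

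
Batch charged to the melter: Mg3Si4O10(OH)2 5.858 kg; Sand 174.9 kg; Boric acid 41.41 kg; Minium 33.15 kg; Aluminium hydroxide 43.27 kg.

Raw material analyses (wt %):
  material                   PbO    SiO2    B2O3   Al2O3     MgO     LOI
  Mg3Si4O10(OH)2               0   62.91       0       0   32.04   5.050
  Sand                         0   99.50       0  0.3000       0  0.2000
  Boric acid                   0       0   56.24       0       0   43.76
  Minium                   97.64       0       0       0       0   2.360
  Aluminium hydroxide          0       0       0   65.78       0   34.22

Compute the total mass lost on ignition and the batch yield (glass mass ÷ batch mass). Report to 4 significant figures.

The working math keeps full precision throughout — intermediates appear, rounded to 4 significant figures, in the working — every reported result takes just one rounding. Derived quantities (the totals, net glass mass, the yield, five oxide percentages, ignition loss) are recomputed at exact precision from the batch weights for 264.2 kg of glass as given in the question or the answer.
Ignition loss by material:
  Mg3Si4O10(OH)2: 5.858 × 0.05050 = 0.2958 kg
  Sand: 174.9 × 0.002000 = 0.3498 kg
  Boric acid: 41.41 × 0.4376 = 18.12 kg
  Minium: 33.15 × 0.02360 = 0.7823 kg
  Aluminium hydroxide: 43.27 × 0.3422 = 14.81 kg
Total LOI = 34.36 kg
Glass = batch − LOI = 298.6 − 34.36 = 264.2 kg

LOI loss = 34.36 kg; glass = 264.2 kg; yield = 88.49%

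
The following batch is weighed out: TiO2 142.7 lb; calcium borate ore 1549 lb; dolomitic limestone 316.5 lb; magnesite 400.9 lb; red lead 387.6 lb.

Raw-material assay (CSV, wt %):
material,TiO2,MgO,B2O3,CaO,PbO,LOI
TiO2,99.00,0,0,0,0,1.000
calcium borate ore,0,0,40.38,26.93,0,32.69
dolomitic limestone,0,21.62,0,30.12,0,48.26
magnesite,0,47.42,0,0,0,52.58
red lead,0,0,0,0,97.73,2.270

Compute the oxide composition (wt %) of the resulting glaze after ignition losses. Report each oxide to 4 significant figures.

Values along the way are printed rounded off to 4 significant figures as written; each numeric step holds full float precision at every stage. A single rounding produces each reported result — the derived quantities, including LOI, totals, yield, five oxide percentages, glass mass, are re-derived from the batch weights for 1917 lb of glass at exact precision, as they appear in the question or the answer.
Delivered oxide masses:
  TiO2: 142.7·0.9900 = 141.3 lb
  MgO: 316.5·0.2162 + 400.9·0.4742 = 258.5 lb
  B2O3: 1549·0.4038 = 625.5 lb
  CaO: 1549·0.2693 + 316.5·0.3012 = 512.5 lb
  PbO: 387.6·0.9773 = 378.8 lb
LOI: 142.7·0.01000 + 1549·0.3269 + 316.5·0.4826 + 400.9·0.5258 + 387.6·0.02270 = 880.1 lb
The glass mass, total less LOI, = 2797 − 880.1 = 1917 lb (the oxide masses sum to this)
percent share: oxide ÷ glass, ×100

Glass mass = 1917 lb (batch 2797 − LOI 880.1).
Composition: TiO2 7.371%, MgO 13.49%, B2O3 32.64%, CaO 26.74%, PbO 19.76%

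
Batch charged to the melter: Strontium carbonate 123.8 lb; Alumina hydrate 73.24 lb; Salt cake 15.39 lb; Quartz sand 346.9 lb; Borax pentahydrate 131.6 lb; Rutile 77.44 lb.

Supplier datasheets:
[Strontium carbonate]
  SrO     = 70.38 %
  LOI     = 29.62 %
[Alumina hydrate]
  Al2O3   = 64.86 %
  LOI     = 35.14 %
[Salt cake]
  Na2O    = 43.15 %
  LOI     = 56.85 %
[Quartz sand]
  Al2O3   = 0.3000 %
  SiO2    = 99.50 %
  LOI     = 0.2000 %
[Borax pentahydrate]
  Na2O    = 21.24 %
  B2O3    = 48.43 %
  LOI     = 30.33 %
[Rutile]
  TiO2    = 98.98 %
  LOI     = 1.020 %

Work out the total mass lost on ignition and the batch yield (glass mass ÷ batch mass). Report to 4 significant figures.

Full float precision is held end to end; values along the way appear, rounded to 4 significant figures, as written — every reported figure is rounded only once — the derived quantities, which include totals, the six compositions, glass mass, the yield, LOI, are re-derived in full float precision, as given in question or answer, starting from the weights per 655.8 lb of glass.
Loss on ignition, line by line:
  Strontium carbonate: 123.8 × 0.2962 = 36.67 lb
  Alumina hydrate: 73.24 × 0.3514 = 25.74 lb
  Salt cake: 15.39 × 0.5685 = 8.749 lb
  Quartz sand: 346.9 × 0.002000 = 0.6938 lb
  Borax pentahydrate: 131.6 × 0.3033 = 39.91 lb
  Rutile: 77.44 × 0.01020 = 0.7899 lb
Total LOI = 112.6 lb
Glass = batch − LOI = 768.4 − 112.6 = 655.8 lb

LOI loss = 112.6 lb; glass = 655.8 lb; yield = 85.35%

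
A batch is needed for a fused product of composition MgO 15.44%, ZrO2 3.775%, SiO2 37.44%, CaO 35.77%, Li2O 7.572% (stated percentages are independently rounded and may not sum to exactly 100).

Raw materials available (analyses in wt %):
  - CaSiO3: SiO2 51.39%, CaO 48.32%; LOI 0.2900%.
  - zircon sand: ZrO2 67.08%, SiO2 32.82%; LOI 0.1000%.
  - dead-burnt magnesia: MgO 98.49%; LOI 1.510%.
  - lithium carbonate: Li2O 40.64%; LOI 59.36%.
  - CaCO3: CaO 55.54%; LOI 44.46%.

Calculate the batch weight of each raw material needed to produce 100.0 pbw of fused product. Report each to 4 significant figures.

Batch per 100.0 pbw fused product:
  CaSiO3: 69.26 pbw
  zircon sand: 5.628 pbw
  dead-burnt magnesia: 15.68 pbw
  lithium carbonate: 18.63 pbw
  CaCO3: 4.147 pbw
Total batch = 113.3 pbw; LOI loss = 13.35 pbw; yield = 88.23%

All internal work keeps full float precision from first step to last — mid-chain values are displayed rounded to 4 significant digits in the printout. Each reported figure takes just one rounding. All derived quantities (net glass mass, yield, the five compositions, ignition loss, totals) are computed in exact precision starting from the weights at 100.0 pbw of glass, as given in the problem or answer text.
Oxide-by-oxide targets in 100.0 pbw fused product:
  MgO: 15.44% × 100.0 = 15.44 pbw
  ZrO2: 3.775% × 100.0 = 3.775 pbw
  SiO2: 37.44% × 100.0 = 37.44 pbw
  CaO: 35.77% × 100.0 = 35.77 pbw
  Li2O: 7.572% × 100.0 = 7.572 pbw
Verifying the oxide balance using the reported weights, relative to the basis at hand (target by target, the sums agree given rounding of the digits):
  MgO: 15.68·0.9849 = 15.44 pbw (target 15.44 pbw)
  ZrO2: 5.628·0.6708 = 3.775 pbw (target 3.775 pbw)
  SiO2: 69.26·0.5139 + 5.628·0.3282 = 37.44 pbw (target 37.44 pbw)
  CaO: 69.26·0.4832 + 4.147·0.5554 = 35.77 pbw (target 35.77 pbw)
  Li2O: 18.63·0.4064 = 7.571 pbw (target 7.572 pbw)
Glass-mass sanity pass: batch total minus LOI = 100.0 pbw (targets for the oxides total 100.0 pbw; basis as stated: 100.0 pbw — gaps are rounding artifacts).
Adding the batch up: Σ batch = 113.3 pbw; LOI loss = Σ batch·LOI = 13.35 pbw; yield: glass divided by total = 88.23%.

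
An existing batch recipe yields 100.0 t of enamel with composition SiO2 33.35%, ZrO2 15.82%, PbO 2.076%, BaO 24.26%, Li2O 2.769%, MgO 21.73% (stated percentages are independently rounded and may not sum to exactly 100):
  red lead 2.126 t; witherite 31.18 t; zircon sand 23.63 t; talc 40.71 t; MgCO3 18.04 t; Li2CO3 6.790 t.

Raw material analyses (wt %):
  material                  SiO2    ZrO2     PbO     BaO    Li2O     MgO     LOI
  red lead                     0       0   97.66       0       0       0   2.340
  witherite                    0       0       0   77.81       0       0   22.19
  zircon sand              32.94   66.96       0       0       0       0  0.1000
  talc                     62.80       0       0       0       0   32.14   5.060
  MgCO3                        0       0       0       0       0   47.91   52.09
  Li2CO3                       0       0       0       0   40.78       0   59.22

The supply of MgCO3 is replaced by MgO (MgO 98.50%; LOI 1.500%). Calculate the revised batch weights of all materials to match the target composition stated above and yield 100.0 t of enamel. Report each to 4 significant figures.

Mid-chain values are printed rounded to 4 significant digits — all internal work holds exact precision end to end — exactly one rounding is applied to each reported value. The derived quantities, which include LOI, the totals, the yield, the six compositions, glass mass, are carried at full float precision, as they appear in the problem or answer text, from the batch weights for 100.0 t of glass.
Oxide mass targets, per 100.0 t enamel:
  SiO2: 33.35% × 100.0 = 33.35 t
  ZrO2: 15.82% × 100.0 = 15.82 t
  PbO: 2.076% × 100.0 = 2.076 t
  BaO: 24.26% × 100.0 = 24.26 t
  Li2O: 2.769% × 100.0 = 2.769 t
  MgO: 21.73% × 100.0 = 21.73 t
Oxide-by-oxide audit per the reported batch figures, versus the basis set out (every target is met by its sum net of answer rounding effects):
  SiO2: 23.63·0.3294 + 40.71·0.6280 = 33.35 t (target 33.35 t)
  ZrO2: 23.63·0.6696 = 15.82 t (target 15.82 t)
  PbO: 2.126·0.9766 = 2.076 t (target 2.076 t)
  BaO: 31.18·0.7781 = 24.26 t (target 24.26 t)
  Li2O: 6.790·0.4078 = 2.769 t (target 2.769 t)
  MgO: 40.71·0.3214 + 8.777·0.9850 = 21.73 t (target 21.73 t)
Glass-mass sanity pass: batch total minus LOI = 100.0 t (the Σ of target masses is 100.0 t; basis as stated: 100.0 t — gaps are rounding artifacts).
Adding the batch up: Σ batch = 113.2 t; LOI removed, Σ of batch·LOI: 13.20 t; yield, glass over the total, = 88.34%.

Revised batch per 100.0 t enamel:
  red lead: 2.126 t
  witherite: 31.18 t
  zircon sand: 23.63 t
  talc: 40.71 t
  MgO: 8.777 t
  Li2CO3: 6.790 t
Total batch = 113.2 t; LOI loss = 13.20 t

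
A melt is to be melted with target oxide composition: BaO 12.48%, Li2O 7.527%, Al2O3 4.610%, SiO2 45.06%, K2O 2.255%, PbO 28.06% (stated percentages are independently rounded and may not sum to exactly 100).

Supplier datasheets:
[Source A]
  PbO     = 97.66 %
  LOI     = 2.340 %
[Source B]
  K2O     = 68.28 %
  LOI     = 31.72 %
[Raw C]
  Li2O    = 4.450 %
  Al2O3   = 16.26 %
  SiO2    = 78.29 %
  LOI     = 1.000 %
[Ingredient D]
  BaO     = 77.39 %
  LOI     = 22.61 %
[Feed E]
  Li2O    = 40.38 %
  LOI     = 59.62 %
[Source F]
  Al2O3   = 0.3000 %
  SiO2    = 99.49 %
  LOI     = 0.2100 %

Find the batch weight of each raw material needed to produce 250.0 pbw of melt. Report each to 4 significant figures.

Batch per 250.0 pbw melt:
  Source A: 71.83 pbw
  Source B: 8.256 pbw
  Raw C: 69.80 pbw
  Ingredient D: 40.32 pbw
  Feed E: 38.91 pbw
  Source F: 58.30 pbw
Total batch = 287.4 pbw; LOI loss = 37.43 pbw; yield = 86.98%

The working math carries exact precision from first step to last — working values appear, rounded to 4 significant digits, as written. Every reported figure takes a single rounding — the derived quantities are carried in full float precision (yield, LOI, the totals, six oxide percentages, glass mass) using the weight values per 250.0 pbw of glass, as quoted within problem or answer.
Per-oxide target masses for 250.0 pbw melt:
  BaO: 12.48% × 250.0 = 31.20 pbw
  Li2O: 7.527% × 250.0 = 18.82 pbw
  Al2O3: 4.610% × 250.0 = 11.52 pbw
  SiO2: 45.06% × 250.0 = 112.6 pbw
  K2O: 2.255% × 250.0 = 5.638 pbw
  PbO: 28.06% × 250.0 = 70.15 pbw
Checking each oxide sum from the weights as reported, on the stated basis (summed amounts equal target values exact up to rounding of places):
  BaO: 40.32·0.7739 = 31.20 pbw (target 31.20 pbw)
  Li2O: 69.80·0.04450 + 38.91·0.4038 = 18.82 pbw (target 18.82 pbw)
  Al2O3: 69.80·0.1626 + 58.30·0.003000 = 11.52 pbw (target 11.52 pbw)
  SiO2: 69.80·0.7829 + 58.30·0.9949 = 112.6 pbw (target 112.6 pbw)
  K2O: 8.256·0.6828 = 5.637 pbw (target 5.638 pbw)
  PbO: 71.83·0.9766 = 70.15 pbw (target 70.15 pbw)
Auditing the glass mass value: batch Σ − ignition loss = 250.0 pbw (summing oxide targets gives 250.0 pbw; with the basis standing at 250.0 pbw — any gap is answer rounding).
Adding the batch up: Σ batch = 287.4 pbw; loss to ignition Σ batch·LOI = 37.43 pbw; yield = glass ÷ total batch = 86.98%.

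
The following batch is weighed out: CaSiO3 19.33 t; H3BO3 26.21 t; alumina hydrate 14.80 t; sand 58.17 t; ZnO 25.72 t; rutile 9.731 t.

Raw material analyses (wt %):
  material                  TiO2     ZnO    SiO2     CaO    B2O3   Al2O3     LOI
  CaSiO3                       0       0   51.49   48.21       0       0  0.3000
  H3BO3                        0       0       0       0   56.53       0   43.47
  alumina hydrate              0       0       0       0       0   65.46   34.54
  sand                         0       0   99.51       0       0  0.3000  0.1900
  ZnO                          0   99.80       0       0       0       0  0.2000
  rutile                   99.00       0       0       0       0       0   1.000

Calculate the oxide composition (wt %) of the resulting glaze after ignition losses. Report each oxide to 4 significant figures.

Values along the way are rounded to 4 significant figures wherever printed; the whole derivation carries full precision in all steps; a single rounding yields each reported value; all derived quantities (the six compositions, totals, the yield, glass mass, ignition loss) are carried at exact precision from the weighed amounts per 137.1 t of glass as written in question or answer.
Oxide-by-oxide delivered mass:
  TiO2: 9.731·0.9900 = 9.634 t
  ZnO: 25.72·0.9980 = 25.67 t
  SiO2: 19.33·0.5149 + 58.17·0.9951 = 67.84 t
  CaO: 19.33·0.4821 = 9.319 t
  B2O3: 26.21·0.5653 = 14.82 t
  Al2O3: 14.80·0.6546 + 58.17·0.003000 = 9.863 t
LOI: 19.33·0.003000 + 26.21·0.4347 + 14.80·0.3454 + 58.17·0.001900 + 25.72·0.002000 + 9.731·0.01000 = 16.82 t
Net of LOI, the glass mass = 154.0 − 16.82 = 137.1 t (the oxide masses sum to this)
percent by weight: oxide/glass ×100

Glass mass = 137.1 t (batch 154.0 − LOI 16.82).
Composition: TiO2 7.025%, ZnO 18.72%, SiO2 49.47%, CaO 6.795%, B2O3 10.80%, Al2O3 7.192%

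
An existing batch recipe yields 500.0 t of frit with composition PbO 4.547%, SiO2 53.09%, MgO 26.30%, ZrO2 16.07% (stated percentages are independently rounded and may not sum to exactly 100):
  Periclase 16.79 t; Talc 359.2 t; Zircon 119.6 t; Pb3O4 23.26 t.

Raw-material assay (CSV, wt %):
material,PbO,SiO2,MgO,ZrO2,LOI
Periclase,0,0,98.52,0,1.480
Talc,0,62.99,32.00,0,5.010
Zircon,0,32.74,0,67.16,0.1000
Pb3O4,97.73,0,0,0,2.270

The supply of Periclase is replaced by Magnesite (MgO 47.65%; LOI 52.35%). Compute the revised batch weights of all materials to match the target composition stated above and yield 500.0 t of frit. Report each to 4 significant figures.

Revised batch per 500.0 t frit:
  Magnesite: 34.72 t
  Talc: 359.2 t
  Zircon: 119.6 t
  Pb3O4: 23.26 t
Total batch = 536.8 t; LOI loss = 36.82 t

In-progress results appear rounded to four significant digits on the page; full float precision is held end to end — every reported number receives exactly one rounding. All derived quantities are carried starting from the weights on 500.0 t of glass at exact precision (LOI, net glass mass, yield, four oxide percentages, the totals) as quoted within the problem or the answer.
The oxide mass targets at 500.0 t frit:
  PbO: 4.547% × 500.0 = 22.74 t
  SiO2: 53.09% × 500.0 = 265.4 t
  MgO: 26.30% × 500.0 = 131.5 t
  ZrO2: 16.07% × 500.0 = 80.35 t
Verifying the oxide balance using the reported weights, on the stated basis (delivered sums recover each target up to rounding of the answer):
  PbO: 23.26·0.9773 = 22.73 t (target 22.74 t)
  SiO2: 359.2·0.6299 + 119.6·0.3274 = 265.4 t (target 265.4 t)
  MgO: 34.72·0.4765 + 359.2·0.3200 = 131.5 t (target 131.5 t)
  ZrO2: 119.6·0.6716 = 80.32 t (target 80.35 t)
Glass-mass closure: batch total minus LOI = 500.0 t (the Σ of target masses is 500.0 t; with the basis standing at 500.0 t — any gap is answer rounding).
Adding the batch up: Σ batch = 536.8 t; LOI loss = Σ batch·LOI = 36.82 t; yield = glass ÷ total batch = 93.14%.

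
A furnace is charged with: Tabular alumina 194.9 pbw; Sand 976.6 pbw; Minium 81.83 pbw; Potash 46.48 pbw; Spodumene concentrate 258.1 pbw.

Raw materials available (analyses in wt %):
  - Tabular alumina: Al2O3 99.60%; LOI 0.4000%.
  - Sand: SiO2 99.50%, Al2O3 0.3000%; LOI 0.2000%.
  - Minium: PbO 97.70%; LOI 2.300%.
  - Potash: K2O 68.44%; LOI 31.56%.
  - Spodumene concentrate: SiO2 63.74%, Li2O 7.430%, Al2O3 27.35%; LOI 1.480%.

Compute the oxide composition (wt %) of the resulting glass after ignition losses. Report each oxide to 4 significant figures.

Every computation holds full float precision through the solve — intermediates are printed (rounded to 4 significant digits) across the worked steps. Each reported figure is rounded just once. The derived quantities (yield, five oxide percentages, the totals, glass mass, LOI) are rebuilt from the weighed amounts for 1535 pbw of glass in exact precision as quoted within problem or answer.
Oxide-by-oxide delivered mass:
  SiO2: 976.6·0.9950 + 258.1·0.6374 = 1136 pbw
  Li2O: 258.1·0.07430 = 19.18 pbw
  PbO: 81.83·0.9770 = 79.95 pbw
  K2O: 46.48·0.6844 = 31.81 pbw
  Al2O3: 194.9·0.9960 + 976.6·0.003000 + 258.1·0.2735 = 267.6 pbw
LOI: 194.9·0.004000 + 976.6·0.002000 + 81.83·0.02300 + 46.48·0.3156 + 258.1·0.01480 = 23.10 pbw
Glass = total batch minus LOI = 1558 − 23.10 = 1535 pbw (equal to the oxide-mass sum)
wt % = 100 × oxide mass / glass mass

Glass mass = 1535 pbw (batch 1558 − LOI 23.10).
Composition: SiO2 74.03%, Li2O 1.249%, PbO 5.209%, K2O 2.073%, Al2O3 17.44%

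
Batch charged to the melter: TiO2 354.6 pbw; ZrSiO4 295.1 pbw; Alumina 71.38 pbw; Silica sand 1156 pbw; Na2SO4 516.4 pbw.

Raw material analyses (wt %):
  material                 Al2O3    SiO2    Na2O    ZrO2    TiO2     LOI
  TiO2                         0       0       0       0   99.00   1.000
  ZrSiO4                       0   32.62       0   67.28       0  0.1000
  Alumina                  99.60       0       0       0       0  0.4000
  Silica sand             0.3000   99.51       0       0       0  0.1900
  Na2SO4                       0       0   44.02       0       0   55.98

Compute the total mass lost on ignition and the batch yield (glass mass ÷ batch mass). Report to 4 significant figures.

Mid-chain values are printed rounded to four significant digits between the steps. The working math runs at full float precision in all steps. Exactly one rounding goes into every reported result — all derived quantities are recomputed starting from the weights per 2098 pbw of glass at full float precision (the totals, LOI, the five compositions, the yield, glass mass) precisely as stated by either problem or answer.
Loss on ignition, line by line:
  TiO2: 354.6 × 0.01000 = 3.546 pbw
  ZrSiO4: 295.1 × 0.001000 = 0.2951 pbw
  Alumina: 71.38 × 0.004000 = 0.2855 pbw
  Silica sand: 1156 × 0.001900 = 2.196 pbw
  Na2SO4: 516.4 × 0.5598 = 289.1 pbw
Total LOI = 295.4 pbw
Glass = batch − LOI = 2393 − 295.4 = 2098 pbw

LOI loss = 295.4 pbw; glass = 2098 pbw; yield = 87.66%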